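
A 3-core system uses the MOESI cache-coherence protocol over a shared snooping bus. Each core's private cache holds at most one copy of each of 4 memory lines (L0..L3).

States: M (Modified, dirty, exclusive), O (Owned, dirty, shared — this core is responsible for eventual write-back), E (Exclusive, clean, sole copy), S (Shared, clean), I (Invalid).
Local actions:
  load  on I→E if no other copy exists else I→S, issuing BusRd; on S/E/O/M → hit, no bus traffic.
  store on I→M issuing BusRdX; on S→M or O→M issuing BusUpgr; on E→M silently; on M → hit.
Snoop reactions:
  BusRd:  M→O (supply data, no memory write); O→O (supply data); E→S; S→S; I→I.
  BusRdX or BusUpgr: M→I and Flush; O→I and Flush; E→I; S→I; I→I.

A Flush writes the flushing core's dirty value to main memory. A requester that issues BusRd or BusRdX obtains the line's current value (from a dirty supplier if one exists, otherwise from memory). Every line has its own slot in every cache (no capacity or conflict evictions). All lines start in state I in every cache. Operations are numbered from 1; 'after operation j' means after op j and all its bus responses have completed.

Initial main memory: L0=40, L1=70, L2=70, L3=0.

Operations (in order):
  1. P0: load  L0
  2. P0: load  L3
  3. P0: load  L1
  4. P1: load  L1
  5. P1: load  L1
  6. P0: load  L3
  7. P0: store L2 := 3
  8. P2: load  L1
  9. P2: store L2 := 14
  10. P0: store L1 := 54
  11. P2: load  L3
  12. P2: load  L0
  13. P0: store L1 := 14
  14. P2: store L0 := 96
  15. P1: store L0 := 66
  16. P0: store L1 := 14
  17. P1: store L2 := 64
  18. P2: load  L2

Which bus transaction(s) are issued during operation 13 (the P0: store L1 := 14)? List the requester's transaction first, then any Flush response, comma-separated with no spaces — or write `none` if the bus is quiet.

bus = none

1. P0: load  L0  bus=[BusRd]  L0: P0=E P1=I P2=I  mem[L0]=40
2. P0: load  L3  bus=[BusRd]  L3: P0=E P1=I P2=I  mem[L3]=0
3. P0: load  L1  bus=[BusRd]  L1: P0=E P1=I P2=I  mem[L1]=70
4. P1: load  L1  bus=[BusRd]  L1: P0=S P1=S P2=I  mem[L1]=70
5. P1: load  L1  bus=[-]  L1: P0=S P1=S P2=I  mem[L1]=70
6. P0: load  L3  bus=[-]  L3: P0=E P1=I P2=I  mem[L3]=0
7. P0: store L2 := 3  bus=[BusRdX]  L2: P0=M P1=I P2=I  mem[L2]=70
8. P2: load  L1  bus=[BusRd]  L1: P0=S P1=S P2=S  mem[L1]=70
9. P2: store L2 := 14  bus=[BusRdX,Flush]  L2: P0=I P1=I P2=M  mem[L2]=3
10. P0: store L1 := 54  bus=[BusUpgr]  L1: P0=M P1=I P2=I  mem[L1]=70
11. P2: load  L3  bus=[BusRd]  L3: P0=S P1=I P2=S  mem[L3]=0
12. P2: load  L0  bus=[BusRd]  L0: P0=S P1=I P2=S  mem[L0]=40
13. P0: store L1 := 14  bus=[-]  L1: P0=M P1=I P2=I  mem[L1]=70
14. P2: store L0 := 96  bus=[BusUpgr]  L0: P0=I P1=I P2=M  mem[L0]=40
15. P1: store L0 := 66  bus=[BusRdX,Flush]  L0: P0=I P1=M P2=I  mem[L0]=96
16. P0: store L1 := 14  bus=[-]  L1: P0=M P1=I P2=I  mem[L1]=70
17. P1: store L2 := 64  bus=[BusRdX,Flush]  L2: P0=I P1=M P2=I  mem[L2]=14
18. P2: load  L2  bus=[BusRd]  L2: P0=I P1=O P2=S  mem[L2]=14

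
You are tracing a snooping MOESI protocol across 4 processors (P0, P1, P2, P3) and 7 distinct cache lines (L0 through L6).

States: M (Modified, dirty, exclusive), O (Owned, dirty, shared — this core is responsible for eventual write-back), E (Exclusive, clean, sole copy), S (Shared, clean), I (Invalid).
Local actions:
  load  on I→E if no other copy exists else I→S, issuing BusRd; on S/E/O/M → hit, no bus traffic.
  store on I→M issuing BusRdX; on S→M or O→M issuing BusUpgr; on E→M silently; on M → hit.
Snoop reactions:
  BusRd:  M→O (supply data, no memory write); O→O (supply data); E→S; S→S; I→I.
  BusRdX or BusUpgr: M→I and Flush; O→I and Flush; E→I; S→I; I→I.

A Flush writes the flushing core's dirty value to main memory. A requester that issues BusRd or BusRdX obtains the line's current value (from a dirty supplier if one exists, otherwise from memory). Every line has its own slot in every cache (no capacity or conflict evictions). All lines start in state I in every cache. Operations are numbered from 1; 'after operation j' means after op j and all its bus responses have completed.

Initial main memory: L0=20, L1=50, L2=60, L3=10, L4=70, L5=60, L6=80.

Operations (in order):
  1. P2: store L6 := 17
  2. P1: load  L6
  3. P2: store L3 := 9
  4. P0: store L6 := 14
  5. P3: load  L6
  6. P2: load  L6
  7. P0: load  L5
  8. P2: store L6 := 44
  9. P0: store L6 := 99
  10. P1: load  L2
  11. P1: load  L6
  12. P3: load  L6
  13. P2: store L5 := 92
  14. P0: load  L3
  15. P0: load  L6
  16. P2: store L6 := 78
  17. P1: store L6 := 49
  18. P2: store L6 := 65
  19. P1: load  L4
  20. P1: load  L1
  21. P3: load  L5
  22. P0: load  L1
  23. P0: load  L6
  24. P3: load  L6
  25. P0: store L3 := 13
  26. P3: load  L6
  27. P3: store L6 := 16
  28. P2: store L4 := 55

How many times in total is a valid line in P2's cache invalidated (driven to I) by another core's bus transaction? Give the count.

1. P2: store L6 := 17  bus=[BusRdX]  L6: P0=I P1=I P2=M P3=I  mem[L6]=80
2. P1: load  L6  bus=[BusRd]  L6: P0=I P1=S P2=O P3=I  mem[L6]=80
3. P2: store L3 := 9  bus=[BusRdX]  L3: P0=I P1=I P2=M P3=I  mem[L3]=10
4. P0: store L6 := 14  bus=[BusRdX,Flush]  L6: P0=M P1=I P2=I P3=I  mem[L6]=17
5. P3: load  L6  bus=[BusRd]  L6: P0=O P1=I P2=I P3=S  mem[L6]=17
6. P2: load  L6  bus=[BusRd]  L6: P0=O P1=I P2=S P3=S  mem[L6]=17
7. P0: load  L5  bus=[BusRd]  L5: P0=E P1=I P2=I P3=I  mem[L5]=60
8. P2: store L6 := 44  bus=[BusUpgr,Flush]  L6: P0=I P1=I P2=M P3=I  mem[L6]=14
9. P0: store L6 := 99  bus=[BusRdX,Flush]  L6: P0=M P1=I P2=I P3=I  mem[L6]=44
10. P1: load  L2  bus=[BusRd]  L2: P0=I P1=E P2=I P3=I  mem[L2]=60
11. P1: load  L6  bus=[BusRd]  L6: P0=O P1=S P2=I P3=I  mem[L6]=44
12. P3: load  L6  bus=[BusRd]  L6: P0=O P1=S P2=I P3=S  mem[L6]=44
13. P2: store L5 := 92  bus=[BusRdX]  L5: P0=I P1=I P2=M P3=I  mem[L5]=60
14. P0: load  L3  bus=[BusRd]  L3: P0=S P1=I P2=O P3=I  mem[L3]=10
15. P0: load  L6  bus=[-]  L6: P0=O P1=S P2=I P3=S  mem[L6]=44
16. P2: store L6 := 78  bus=[BusRdX,Flush]  L6: P0=I P1=I P2=M P3=I  mem[L6]=99
17. P1: store L6 := 49  bus=[BusRdX,Flush]  L6: P0=I P1=M P2=I P3=I  mem[L6]=78
18. P2: store L6 := 65  bus=[BusRdX,Flush]  L6: P0=I P1=I P2=M P3=I  mem[L6]=49
19. P1: load  L4  bus=[BusRd]  L4: P0=I P1=E P2=I P3=I  mem[L4]=70
20. P1: load  L1  bus=[BusRd]  L1: P0=I P1=E P2=I P3=I  mem[L1]=50
21. P3: load  L5  bus=[BusRd]  L5: P0=I P1=I P2=O P3=S  mem[L5]=60
22. P0: load  L1  bus=[BusRd]  L1: P0=S P1=S P2=I P3=I  mem[L1]=50
23. P0: load  L6  bus=[BusRd]  L6: P0=S P1=I P2=O P3=I  mem[L6]=49
24. P3: load  L6  bus=[BusRd]  L6: P0=S P1=I P2=O P3=S  mem[L6]=49
25. P0: store L3 := 13  bus=[BusUpgr,Flush]  L3: P0=M P1=I P2=I P3=I  mem[L3]=9
26. P3: load  L6  bus=[-]  L6: P0=S P1=I P2=O P3=S  mem[L6]=49
27. P3: store L6 := 16  bus=[BusUpgr,Flush]  L6: P0=I P1=I P2=I P3=M  mem[L6]=65
28. P2: store L4 := 55  bus=[BusRdX]  L4: P0=I P1=I P2=M P3=I  mem[L4]=70

invalidations = 5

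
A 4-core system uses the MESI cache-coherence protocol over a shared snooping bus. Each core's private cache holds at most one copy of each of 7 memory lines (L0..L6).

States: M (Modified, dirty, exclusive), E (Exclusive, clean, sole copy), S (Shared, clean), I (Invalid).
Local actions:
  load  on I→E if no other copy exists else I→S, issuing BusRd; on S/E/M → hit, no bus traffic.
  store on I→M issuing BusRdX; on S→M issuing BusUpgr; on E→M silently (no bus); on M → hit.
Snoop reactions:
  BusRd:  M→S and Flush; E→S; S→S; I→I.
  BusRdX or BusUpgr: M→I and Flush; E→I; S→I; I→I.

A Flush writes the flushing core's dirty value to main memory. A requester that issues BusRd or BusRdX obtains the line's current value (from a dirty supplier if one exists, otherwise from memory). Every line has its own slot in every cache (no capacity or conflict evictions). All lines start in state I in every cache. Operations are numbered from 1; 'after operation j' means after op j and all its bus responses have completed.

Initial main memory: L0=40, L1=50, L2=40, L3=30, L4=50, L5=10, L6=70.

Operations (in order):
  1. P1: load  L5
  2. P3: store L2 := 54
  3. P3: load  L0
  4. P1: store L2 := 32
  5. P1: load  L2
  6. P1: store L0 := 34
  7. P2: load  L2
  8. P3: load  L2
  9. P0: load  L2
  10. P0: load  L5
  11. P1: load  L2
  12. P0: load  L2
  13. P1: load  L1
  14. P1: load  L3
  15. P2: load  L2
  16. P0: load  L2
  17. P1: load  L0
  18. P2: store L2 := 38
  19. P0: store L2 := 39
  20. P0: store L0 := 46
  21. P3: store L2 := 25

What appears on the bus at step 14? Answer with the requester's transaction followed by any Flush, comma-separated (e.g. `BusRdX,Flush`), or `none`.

bus = BusRd

step 1: P1: load  L5  ⟶  IEII  (L5)  txn=BusRd  M[L5]=10
step 2: P3: store L2 := 54  ⟶  IIIM  (L2)  txn=BusRdX  M[L2]=40
step 3: P3: load  L0  ⟶  IIIE  (L0)  txn=BusRd  M[L0]=40
step 4: P1: store L2 := 32  ⟶  IMII  (L2)  txn=BusRdX+Flush  M[L2]=54
step 5: P1: load  L2  ⟶  IMII  (L2)  txn=∅  M[L2]=54
step 6: P1: store L0 := 34  ⟶  IMII  (L0)  txn=BusRdX  M[L0]=40
step 7: P2: load  L2  ⟶  ISSI  (L2)  txn=BusRd+Flush  M[L2]=32
step 8: P3: load  L2  ⟶  ISSS  (L2)  txn=BusRd  M[L2]=32
step 9: P0: load  L2  ⟶  SSSS  (L2)  txn=BusRd  M[L2]=32
step 10: P0: load  L5  ⟶  SSII  (L5)  txn=BusRd  M[L5]=10
step 11: P1: load  L2  ⟶  SSSS  (L2)  txn=∅  M[L2]=32
step 12: P0: load  L2  ⟶  SSSS  (L2)  txn=∅  M[L2]=32
step 13: P1: load  L1  ⟶  IEII  (L1)  txn=BusRd  M[L1]=50
step 14: P1: load  L3  ⟶  IEII  (L3)  txn=BusRd  M[L3]=30
step 15: P2: load  L2  ⟶  SSSS  (L2)  txn=∅  M[L2]=32
step 16: P0: load  L2  ⟶  SSSS  (L2)  txn=∅  M[L2]=32
step 17: P1: load  L0  ⟶  IMII  (L0)  txn=∅  M[L0]=40
step 18: P2: store L2 := 38  ⟶  IIMI  (L2)  txn=BusUpgr  M[L2]=32
step 19: P0: store L2 := 39  ⟶  MIII  (L2)  txn=BusRdX+Flush  M[L2]=38
step 20: P0: store L0 := 46  ⟶  MIII  (L0)  txn=BusRdX+Flush  M[L0]=34
step 21: P3: store L2 := 25  ⟶  IIIM  (L2)  txn=BusRdX+Flush  M[L2]=39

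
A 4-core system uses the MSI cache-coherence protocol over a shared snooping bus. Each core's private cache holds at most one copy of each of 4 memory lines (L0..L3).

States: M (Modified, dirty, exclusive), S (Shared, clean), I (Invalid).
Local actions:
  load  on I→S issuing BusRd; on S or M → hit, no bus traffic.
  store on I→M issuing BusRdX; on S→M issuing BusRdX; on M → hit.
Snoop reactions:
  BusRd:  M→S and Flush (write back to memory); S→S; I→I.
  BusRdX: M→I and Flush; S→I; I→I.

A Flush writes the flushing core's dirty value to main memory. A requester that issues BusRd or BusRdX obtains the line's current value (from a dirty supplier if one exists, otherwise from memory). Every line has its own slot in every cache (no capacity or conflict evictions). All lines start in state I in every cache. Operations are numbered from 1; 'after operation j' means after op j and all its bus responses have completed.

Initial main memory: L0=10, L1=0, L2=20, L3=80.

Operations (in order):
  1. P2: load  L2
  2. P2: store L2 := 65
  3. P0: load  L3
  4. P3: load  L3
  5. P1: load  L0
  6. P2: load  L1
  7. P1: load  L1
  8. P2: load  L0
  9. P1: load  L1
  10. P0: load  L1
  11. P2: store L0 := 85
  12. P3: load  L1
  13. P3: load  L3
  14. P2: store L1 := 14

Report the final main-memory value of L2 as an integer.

memory[L2] = 20

[1] P2: load  L2 | P0:I, P1:I, P2:S(20), P3:I | bus: BusRd
[2] P2: store L2 := 65 | P0:I, P1:I, P2:M(65), P3:I | bus: BusRdX
[3] P0: load  L3 | P0:S(80), P1:I, P2:I, P3:I | bus: BusRd
[4] P3: load  L3 | P0:S(80), P1:I, P2:I, P3:S(80) | bus: BusRd
[5] P1: load  L0 | P0:I, P1:S(10), P2:I, P3:I | bus: BusRd
[6] P2: load  L1 | P0:I, P1:I, P2:S(0), P3:I | bus: BusRd
[7] P1: load  L1 | P0:I, P1:S(0), P2:S(0), P3:I | bus: BusRd
[8] P2: load  L0 | P0:I, P1:S(10), P2:S(10), P3:I | bus: BusRd
[9] P1: load  L1 | P0:I, P1:S(0), P2:S(0), P3:I | bus: none
[10] P0: load  L1 | P0:S(0), P1:S(0), P2:S(0), P3:I | bus: BusRd
[11] P2: store L0 := 85 | P0:I, P1:I, P2:M(85), P3:I | bus: BusRdX
[12] P3: load  L1 | P0:S(0), P1:S(0), P2:S(0), P3:S(0) | bus: BusRd
[13] P3: load  L3 | P0:S(80), P1:I, P2:I, P3:S(80) | bus: none
[14] P2: store L1 := 14 | P0:I, P1:I, P2:M(14), P3:I | bus: BusRdX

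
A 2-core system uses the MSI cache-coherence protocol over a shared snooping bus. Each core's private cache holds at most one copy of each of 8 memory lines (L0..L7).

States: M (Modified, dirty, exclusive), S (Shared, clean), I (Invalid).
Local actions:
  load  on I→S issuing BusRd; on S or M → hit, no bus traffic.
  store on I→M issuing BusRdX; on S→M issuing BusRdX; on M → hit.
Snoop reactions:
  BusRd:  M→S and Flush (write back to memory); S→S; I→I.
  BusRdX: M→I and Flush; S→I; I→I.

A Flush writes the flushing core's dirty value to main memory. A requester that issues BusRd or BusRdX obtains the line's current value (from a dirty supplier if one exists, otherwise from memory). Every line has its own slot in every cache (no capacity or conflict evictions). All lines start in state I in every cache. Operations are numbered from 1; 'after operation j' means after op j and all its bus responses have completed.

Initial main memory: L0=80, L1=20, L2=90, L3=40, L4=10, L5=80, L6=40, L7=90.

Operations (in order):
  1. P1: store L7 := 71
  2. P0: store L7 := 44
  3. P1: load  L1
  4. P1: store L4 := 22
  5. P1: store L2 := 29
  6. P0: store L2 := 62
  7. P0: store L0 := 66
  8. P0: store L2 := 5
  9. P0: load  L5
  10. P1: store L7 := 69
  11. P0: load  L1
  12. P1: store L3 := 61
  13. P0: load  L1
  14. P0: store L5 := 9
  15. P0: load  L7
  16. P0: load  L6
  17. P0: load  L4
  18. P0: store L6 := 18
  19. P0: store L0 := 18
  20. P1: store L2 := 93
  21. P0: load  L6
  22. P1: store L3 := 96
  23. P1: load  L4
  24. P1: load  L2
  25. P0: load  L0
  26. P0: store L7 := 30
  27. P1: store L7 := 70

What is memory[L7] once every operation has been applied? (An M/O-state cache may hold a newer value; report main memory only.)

1. P1: store L7 := 71  bus=[BusRdX]  L7: P0=I P1=M  mem[L7]=90
2. P0: store L7 := 44  bus=[BusRdX,Flush]  L7: P0=M P1=I  mem[L7]=71
3. P1: load  L1  bus=[BusRd]  L1: P0=I P1=S  mem[L1]=20
4. P1: store L4 := 22  bus=[BusRdX]  L4: P0=I P1=M  mem[L4]=10
5. P1: store L2 := 29  bus=[BusRdX]  L2: P0=I P1=M  mem[L2]=90
6. P0: store L2 := 62  bus=[BusRdX,Flush]  L2: P0=M P1=I  mem[L2]=29
7. P0: store L0 := 66  bus=[BusRdX]  L0: P0=M P1=I  mem[L0]=80
8. P0: store L2 := 5  bus=[-]  L2: P0=M P1=I  mem[L2]=29
9. P0: load  L5  bus=[BusRd]  L5: P0=S P1=I  mem[L5]=80
10. P1: store L7 := 69  bus=[BusRdX,Flush]  L7: P0=I P1=M  mem[L7]=44
11. P0: load  L1  bus=[BusRd]  L1: P0=S P1=S  mem[L1]=20
12. P1: store L3 := 61  bus=[BusRdX]  L3: P0=I P1=M  mem[L3]=40
13. P0: load  L1  bus=[-]  L1: P0=S P1=S  mem[L1]=20
14. P0: store L5 := 9  bus=[BusRdX]  L5: P0=M P1=I  mem[L5]=80
15. P0: load  L7  bus=[BusRd,Flush]  L7: P0=S P1=S  mem[L7]=69
16. P0: load  L6  bus=[BusRd]  L6: P0=S P1=I  mem[L6]=40
17. P0: load  L4  bus=[BusRd,Flush]  L4: P0=S P1=S  mem[L4]=22
18. P0: store L6 := 18  bus=[BusRdX]  L6: P0=M P1=I  mem[L6]=40
19. P0: store L0 := 18  bus=[-]  L0: P0=M P1=I  mem[L0]=80
20. P1: store L2 := 93  bus=[BusRdX,Flush]  L2: P0=I P1=M  mem[L2]=5
21. P0: load  L6  bus=[-]  L6: P0=M P1=I  mem[L6]=40
22. P1: store L3 := 96  bus=[-]  L3: P0=I P1=M  mem[L3]=40
23. P1: load  L4  bus=[-]  L4: P0=S P1=S  mem[L4]=22
24. P1: load  L2  bus=[-]  L2: P0=I P1=M  mem[L2]=5
25. P0: load  L0  bus=[-]  L0: P0=M P1=I  mem[L0]=80
26. P0: store L7 := 30  bus=[BusRdX]  L7: P0=M P1=I  mem[L7]=69
27. P1: store L7 := 70  bus=[BusRdX,Flush]  L7: P0=I P1=M  mem[L7]=30

memory[L7] = 30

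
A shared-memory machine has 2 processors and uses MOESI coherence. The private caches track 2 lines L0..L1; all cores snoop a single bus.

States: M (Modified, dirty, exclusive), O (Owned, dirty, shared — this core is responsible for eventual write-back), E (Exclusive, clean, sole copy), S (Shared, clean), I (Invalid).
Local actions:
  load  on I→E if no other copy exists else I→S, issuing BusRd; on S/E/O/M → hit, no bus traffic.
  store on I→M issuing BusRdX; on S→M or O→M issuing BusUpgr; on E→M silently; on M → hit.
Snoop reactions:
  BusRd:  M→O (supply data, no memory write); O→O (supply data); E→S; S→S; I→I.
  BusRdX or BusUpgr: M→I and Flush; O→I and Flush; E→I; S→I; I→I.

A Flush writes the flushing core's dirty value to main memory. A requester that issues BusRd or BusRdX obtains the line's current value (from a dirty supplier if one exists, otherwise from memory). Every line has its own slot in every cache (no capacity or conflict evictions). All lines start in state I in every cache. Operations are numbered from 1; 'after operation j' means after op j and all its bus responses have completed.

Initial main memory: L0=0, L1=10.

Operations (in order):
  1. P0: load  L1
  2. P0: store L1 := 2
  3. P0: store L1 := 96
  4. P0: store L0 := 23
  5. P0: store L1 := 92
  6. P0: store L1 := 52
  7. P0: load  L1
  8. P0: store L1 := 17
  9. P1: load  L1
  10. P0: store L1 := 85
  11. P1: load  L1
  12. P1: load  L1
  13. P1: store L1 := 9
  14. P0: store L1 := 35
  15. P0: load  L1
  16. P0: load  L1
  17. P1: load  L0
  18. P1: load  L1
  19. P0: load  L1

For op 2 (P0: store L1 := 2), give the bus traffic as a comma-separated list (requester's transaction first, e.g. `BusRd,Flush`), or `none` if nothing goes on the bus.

bus = none

[1] P0: load  L1 | P0:E(10), P1:I | bus: BusRd
[2] P0: store L1 := 2 | P0:M(2), P1:I | bus: none
[3] P0: store L1 := 96 | P0:M(96), P1:I | bus: none
[4] P0: store L0 := 23 | P0:M(23), P1:I | bus: BusRdX
[5] P0: store L1 := 92 | P0:M(92), P1:I | bus: none
[6] P0: store L1 := 52 | P0:M(52), P1:I | bus: none
[7] P0: load  L1 | P0:M(52), P1:I | bus: none
[8] P0: store L1 := 17 | P0:M(17), P1:I | bus: none
[9] P1: load  L1 | P0:O(17), P1:S(17) | bus: BusRd
[10] P0: store L1 := 85 | P0:M(85), P1:I | bus: BusUpgr
[11] P1: load  L1 | P0:O(85), P1:S(85) | bus: BusRd
[12] P1: load  L1 | P0:O(85), P1:S(85) | bus: none
[13] P1: store L1 := 9 | P0:I, P1:M(9) | bus: BusUpgr,Flush
[14] P0: store L1 := 35 | P0:M(35), P1:I | bus: BusRdX,Flush
[15] P0: load  L1 | P0:M(35), P1:I | bus: none
[16] P0: load  L1 | P0:M(35), P1:I | bus: none
[17] P1: load  L0 | P0:O(23), P1:S(23) | bus: BusRd
[18] P1: load  L1 | P0:O(35), P1:S(35) | bus: BusRd
[19] P0: load  L1 | P0:O(35), P1:S(35) | bus: none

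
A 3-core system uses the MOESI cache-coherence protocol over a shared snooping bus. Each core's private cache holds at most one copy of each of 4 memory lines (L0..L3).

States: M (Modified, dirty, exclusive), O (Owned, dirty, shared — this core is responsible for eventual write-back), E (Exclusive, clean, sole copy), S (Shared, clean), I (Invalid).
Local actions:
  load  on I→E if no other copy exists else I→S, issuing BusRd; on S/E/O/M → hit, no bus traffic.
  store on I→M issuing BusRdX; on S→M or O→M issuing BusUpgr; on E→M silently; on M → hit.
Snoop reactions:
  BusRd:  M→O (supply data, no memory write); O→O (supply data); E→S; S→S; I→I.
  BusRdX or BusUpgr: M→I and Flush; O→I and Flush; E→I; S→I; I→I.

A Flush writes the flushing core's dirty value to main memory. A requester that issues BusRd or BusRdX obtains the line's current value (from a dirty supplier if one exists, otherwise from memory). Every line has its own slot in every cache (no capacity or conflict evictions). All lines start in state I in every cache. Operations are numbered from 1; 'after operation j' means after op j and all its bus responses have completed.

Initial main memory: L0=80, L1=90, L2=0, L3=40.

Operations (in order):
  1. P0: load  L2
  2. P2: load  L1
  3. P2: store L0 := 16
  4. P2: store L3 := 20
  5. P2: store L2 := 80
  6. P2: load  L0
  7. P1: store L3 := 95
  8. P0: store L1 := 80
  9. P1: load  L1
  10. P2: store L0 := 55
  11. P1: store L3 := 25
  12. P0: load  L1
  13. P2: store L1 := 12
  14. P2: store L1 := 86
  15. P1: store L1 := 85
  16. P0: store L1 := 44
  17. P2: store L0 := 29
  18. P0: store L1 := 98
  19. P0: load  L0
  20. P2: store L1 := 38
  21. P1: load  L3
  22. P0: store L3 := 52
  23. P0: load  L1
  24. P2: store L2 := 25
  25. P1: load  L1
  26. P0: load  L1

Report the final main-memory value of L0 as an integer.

[1] P0: load  L2 | P0:E(0), P1:I, P2:I | bus: BusRd
[2] P2: load  L1 | P0:I, P1:I, P2:E(90) | bus: BusRd
[3] P2: store L0 := 16 | P0:I, P1:I, P2:M(16) | bus: BusRdX
[4] P2: store L3 := 20 | P0:I, P1:I, P2:M(20) | bus: BusRdX
[5] P2: store L2 := 80 | P0:I, P1:I, P2:M(80) | bus: BusRdX
[6] P2: load  L0 | P0:I, P1:I, P2:M(16) | bus: none
[7] P1: store L3 := 95 | P0:I, P1:M(95), P2:I | bus: BusRdX,Flush
[8] P0: store L1 := 80 | P0:M(80), P1:I, P2:I | bus: BusRdX
[9] P1: load  L1 | P0:O(80), P1:S(80), P2:I | bus: BusRd
[10] P2: store L0 := 55 | P0:I, P1:I, P2:M(55) | bus: none
[11] P1: store L3 := 25 | P0:I, P1:M(25), P2:I | bus: none
[12] P0: load  L1 | P0:O(80), P1:S(80), P2:I | bus: none
[13] P2: store L1 := 12 | P0:I, P1:I, P2:M(12) | bus: BusRdX,Flush
[14] P2: store L1 := 86 | P0:I, P1:I, P2:M(86) | bus: none
[15] P1: store L1 := 85 | P0:I, P1:M(85), P2:I | bus: BusRdX,Flush
[16] P0: store L1 := 44 | P0:M(44), P1:I, P2:I | bus: BusRdX,Flush
[17] P2: store L0 := 29 | P0:I, P1:I, P2:M(29) | bus: none
[18] P0: store L1 := 98 | P0:M(98), P1:I, P2:I | bus: none
[19] P0: load  L0 | P0:S(29), P1:I, P2:O(29) | bus: BusRd
[20] P2: store L1 := 38 | P0:I, P1:I, P2:M(38) | bus: BusRdX,Flush
[21] P1: load  L3 | P0:I, P1:M(25), P2:I | bus: none
[22] P0: store L3 := 52 | P0:M(52), P1:I, P2:I | bus: BusRdX,Flush
[23] P0: load  L1 | P0:S(38), P1:I, P2:O(38) | bus: BusRd
[24] P2: store L2 := 25 | P0:I, P1:I, P2:M(25) | bus: none
[25] P1: load  L1 | P0:S(38), P1:S(38), P2:O(38) | bus: BusRd
[26] P0: load  L1 | P0:S(38), P1:S(38), P2:O(38) | bus: none

memory[L0] = 80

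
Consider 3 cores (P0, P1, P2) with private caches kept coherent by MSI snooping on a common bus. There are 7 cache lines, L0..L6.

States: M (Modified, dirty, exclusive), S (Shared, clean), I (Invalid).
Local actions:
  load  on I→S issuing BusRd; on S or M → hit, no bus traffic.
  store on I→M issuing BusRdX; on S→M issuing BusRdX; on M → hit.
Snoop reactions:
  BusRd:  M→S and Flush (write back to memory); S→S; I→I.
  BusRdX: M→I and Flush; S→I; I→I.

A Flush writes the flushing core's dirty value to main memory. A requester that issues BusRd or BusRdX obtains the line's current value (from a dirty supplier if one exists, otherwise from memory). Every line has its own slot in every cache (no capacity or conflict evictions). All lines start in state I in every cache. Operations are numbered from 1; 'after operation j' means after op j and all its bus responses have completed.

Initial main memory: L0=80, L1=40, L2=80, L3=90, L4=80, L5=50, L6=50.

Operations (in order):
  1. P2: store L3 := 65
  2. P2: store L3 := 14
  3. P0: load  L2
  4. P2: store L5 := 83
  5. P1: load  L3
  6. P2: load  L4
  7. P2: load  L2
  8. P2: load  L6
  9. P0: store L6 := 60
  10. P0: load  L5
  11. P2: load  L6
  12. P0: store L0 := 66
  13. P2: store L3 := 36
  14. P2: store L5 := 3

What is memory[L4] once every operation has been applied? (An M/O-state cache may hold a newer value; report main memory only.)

memory[L4] = 80

step 1: P2: store L3 := 65  ⟶  IIM  (L3)  txn=BusRdX  M[L3]=90
step 2: P2: store L3 := 14  ⟶  IIM  (L3)  txn=∅  M[L3]=90
step 3: P0: load  L2  ⟶  SII  (L2)  txn=BusRd  M[L2]=80
step 4: P2: store L5 := 83  ⟶  IIM  (L5)  txn=BusRdX  M[L5]=50
step 5: P1: load  L3  ⟶  ISS  (L3)  txn=BusRd+Flush  M[L3]=14
step 6: P2: load  L4  ⟶  IIS  (L4)  txn=BusRd  M[L4]=80
step 7: P2: load  L2  ⟶  SIS  (L2)  txn=BusRd  M[L2]=80
step 8: P2: load  L6  ⟶  IIS  (L6)  txn=BusRd  M[L6]=50
step 9: P0: store L6 := 60  ⟶  MII  (L6)  txn=BusRdX  M[L6]=50
step 10: P0: load  L5  ⟶  SIS  (L5)  txn=BusRd+Flush  M[L5]=83
step 11: P2: load  L6  ⟶  SIS  (L6)  txn=BusRd+Flush  M[L6]=60
step 12: P0: store L0 := 66  ⟶  MII  (L0)  txn=BusRdX  M[L0]=80
step 13: P2: store L3 := 36  ⟶  IIM  (L3)  txn=BusRdX  M[L3]=14
step 14: P2: store L5 := 3  ⟶  IIM  (L5)  txn=BusRdX  M[L5]=83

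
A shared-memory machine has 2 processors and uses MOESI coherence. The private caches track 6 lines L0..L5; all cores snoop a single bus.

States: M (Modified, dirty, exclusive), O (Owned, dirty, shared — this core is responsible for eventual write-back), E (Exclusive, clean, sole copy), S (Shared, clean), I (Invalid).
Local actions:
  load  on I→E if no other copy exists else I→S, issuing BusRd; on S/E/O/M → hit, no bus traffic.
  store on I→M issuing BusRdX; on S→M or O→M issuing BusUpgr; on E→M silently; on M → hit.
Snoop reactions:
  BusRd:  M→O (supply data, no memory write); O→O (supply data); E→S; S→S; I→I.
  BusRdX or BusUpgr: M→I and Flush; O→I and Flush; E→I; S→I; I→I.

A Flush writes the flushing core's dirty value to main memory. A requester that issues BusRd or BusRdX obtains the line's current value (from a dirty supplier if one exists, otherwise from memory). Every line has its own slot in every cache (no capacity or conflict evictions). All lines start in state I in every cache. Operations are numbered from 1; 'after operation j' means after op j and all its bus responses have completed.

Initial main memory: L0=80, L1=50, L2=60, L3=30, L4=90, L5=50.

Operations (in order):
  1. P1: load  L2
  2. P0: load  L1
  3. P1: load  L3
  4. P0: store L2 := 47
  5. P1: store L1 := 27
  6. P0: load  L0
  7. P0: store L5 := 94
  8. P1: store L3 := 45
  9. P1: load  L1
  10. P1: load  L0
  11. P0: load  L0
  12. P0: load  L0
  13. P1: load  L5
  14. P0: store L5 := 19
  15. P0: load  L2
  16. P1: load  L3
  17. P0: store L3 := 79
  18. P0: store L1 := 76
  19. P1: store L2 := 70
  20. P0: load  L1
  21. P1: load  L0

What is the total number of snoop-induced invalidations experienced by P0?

invalidations = 2

1. P1: load  L2  bus=[BusRd]  L2: P0=I P1=E  mem[L2]=60
2. P0: load  L1  bus=[BusRd]  L1: P0=E P1=I  mem[L1]=50
3. P1: load  L3  bus=[BusRd]  L3: P0=I P1=E  mem[L3]=30
4. P0: store L2 := 47  bus=[BusRdX]  L2: P0=M P1=I  mem[L2]=60
5. P1: store L1 := 27  bus=[BusRdX]  L1: P0=I P1=M  mem[L1]=50
6. P0: load  L0  bus=[BusRd]  L0: P0=E P1=I  mem[L0]=80
7. P0: store L5 := 94  bus=[BusRdX]  L5: P0=M P1=I  mem[L5]=50
8. P1: store L3 := 45  bus=[-]  L3: P0=I P1=M  mem[L3]=30
9. P1: load  L1  bus=[-]  L1: P0=I P1=M  mem[L1]=50
10. P1: load  L0  bus=[BusRd]  L0: P0=S P1=S  mem[L0]=80
11. P0: load  L0  bus=[-]  L0: P0=S P1=S  mem[L0]=80
12. P0: load  L0  bus=[-]  L0: P0=S P1=S  mem[L0]=80
13. P1: load  L5  bus=[BusRd]  L5: P0=O P1=S  mem[L5]=50
14. P0: store L5 := 19  bus=[BusUpgr]  L5: P0=M P1=I  mem[L5]=50
15. P0: load  L2  bus=[-]  L2: P0=M P1=I  mem[L2]=60
16. P1: load  L3  bus=[-]  L3: P0=I P1=M  mem[L3]=30
17. P0: store L3 := 79  bus=[BusRdX,Flush]  L3: P0=M P1=I  mem[L3]=45
18. P0: store L1 := 76  bus=[BusRdX,Flush]  L1: P0=M P1=I  mem[L1]=27
19. P1: store L2 := 70  bus=[BusRdX,Flush]  L2: P0=I P1=M  mem[L2]=47
20. P0: load  L1  bus=[-]  L1: P0=M P1=I  mem[L1]=27
21. P1: load  L0  bus=[-]  L0: P0=S P1=S  mem[L0]=80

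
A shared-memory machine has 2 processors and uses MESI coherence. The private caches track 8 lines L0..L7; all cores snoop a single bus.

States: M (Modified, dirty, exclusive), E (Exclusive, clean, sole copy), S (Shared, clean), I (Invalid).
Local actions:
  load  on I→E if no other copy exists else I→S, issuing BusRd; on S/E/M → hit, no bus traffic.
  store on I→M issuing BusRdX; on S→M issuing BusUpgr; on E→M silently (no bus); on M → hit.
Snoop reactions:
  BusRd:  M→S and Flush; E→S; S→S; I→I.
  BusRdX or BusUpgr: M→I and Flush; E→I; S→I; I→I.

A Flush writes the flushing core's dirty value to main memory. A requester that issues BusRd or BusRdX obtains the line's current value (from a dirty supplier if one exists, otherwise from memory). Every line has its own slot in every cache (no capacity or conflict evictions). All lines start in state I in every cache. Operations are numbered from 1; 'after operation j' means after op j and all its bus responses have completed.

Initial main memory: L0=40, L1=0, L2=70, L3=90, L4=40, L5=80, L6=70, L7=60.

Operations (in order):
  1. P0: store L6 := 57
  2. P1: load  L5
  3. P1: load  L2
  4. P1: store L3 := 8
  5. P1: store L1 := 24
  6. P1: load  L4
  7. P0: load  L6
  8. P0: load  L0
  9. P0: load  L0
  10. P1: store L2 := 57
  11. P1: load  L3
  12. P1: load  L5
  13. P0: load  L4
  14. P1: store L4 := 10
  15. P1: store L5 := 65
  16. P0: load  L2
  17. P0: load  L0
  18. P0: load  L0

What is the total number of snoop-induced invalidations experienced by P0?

invalidations = 1

1. P0: store L6 := 57  bus=[BusRdX]  L6: P0=M P1=I  mem[L6]=70
2. P1: load  L5  bus=[BusRd]  L5: P0=I P1=E  mem[L5]=80
3. P1: load  L2  bus=[BusRd]  L2: P0=I P1=E  mem[L2]=70
4. P1: store L3 := 8  bus=[BusRdX]  L3: P0=I P1=M  mem[L3]=90
5. P1: store L1 := 24  bus=[BusRdX]  L1: P0=I P1=M  mem[L1]=0
6. P1: load  L4  bus=[BusRd]  L4: P0=I P1=E  mem[L4]=40
7. P0: load  L6  bus=[-]  L6: P0=M P1=I  mem[L6]=70
8. P0: load  L0  bus=[BusRd]  L0: P0=E P1=I  mem[L0]=40
9. P0: load  L0  bus=[-]  L0: P0=E P1=I  mem[L0]=40
10. P1: store L2 := 57  bus=[-]  L2: P0=I P1=M  mem[L2]=70
11. P1: load  L3  bus=[-]  L3: P0=I P1=M  mem[L3]=90
12. P1: load  L5  bus=[-]  L5: P0=I P1=E  mem[L5]=80
13. P0: load  L4  bus=[BusRd]  L4: P0=S P1=S  mem[L4]=40
14. P1: store L4 := 10  bus=[BusUpgr]  L4: P0=I P1=M  mem[L4]=40
15. P1: store L5 := 65  bus=[-]  L5: P0=I P1=M  mem[L5]=80
16. P0: load  L2  bus=[BusRd,Flush]  L2: P0=S P1=S  mem[L2]=57
17. P0: load  L0  bus=[-]  L0: P0=E P1=I  mem[L0]=40
18. P0: load  L0  bus=[-]  L0: P0=E P1=I  mem[L0]=40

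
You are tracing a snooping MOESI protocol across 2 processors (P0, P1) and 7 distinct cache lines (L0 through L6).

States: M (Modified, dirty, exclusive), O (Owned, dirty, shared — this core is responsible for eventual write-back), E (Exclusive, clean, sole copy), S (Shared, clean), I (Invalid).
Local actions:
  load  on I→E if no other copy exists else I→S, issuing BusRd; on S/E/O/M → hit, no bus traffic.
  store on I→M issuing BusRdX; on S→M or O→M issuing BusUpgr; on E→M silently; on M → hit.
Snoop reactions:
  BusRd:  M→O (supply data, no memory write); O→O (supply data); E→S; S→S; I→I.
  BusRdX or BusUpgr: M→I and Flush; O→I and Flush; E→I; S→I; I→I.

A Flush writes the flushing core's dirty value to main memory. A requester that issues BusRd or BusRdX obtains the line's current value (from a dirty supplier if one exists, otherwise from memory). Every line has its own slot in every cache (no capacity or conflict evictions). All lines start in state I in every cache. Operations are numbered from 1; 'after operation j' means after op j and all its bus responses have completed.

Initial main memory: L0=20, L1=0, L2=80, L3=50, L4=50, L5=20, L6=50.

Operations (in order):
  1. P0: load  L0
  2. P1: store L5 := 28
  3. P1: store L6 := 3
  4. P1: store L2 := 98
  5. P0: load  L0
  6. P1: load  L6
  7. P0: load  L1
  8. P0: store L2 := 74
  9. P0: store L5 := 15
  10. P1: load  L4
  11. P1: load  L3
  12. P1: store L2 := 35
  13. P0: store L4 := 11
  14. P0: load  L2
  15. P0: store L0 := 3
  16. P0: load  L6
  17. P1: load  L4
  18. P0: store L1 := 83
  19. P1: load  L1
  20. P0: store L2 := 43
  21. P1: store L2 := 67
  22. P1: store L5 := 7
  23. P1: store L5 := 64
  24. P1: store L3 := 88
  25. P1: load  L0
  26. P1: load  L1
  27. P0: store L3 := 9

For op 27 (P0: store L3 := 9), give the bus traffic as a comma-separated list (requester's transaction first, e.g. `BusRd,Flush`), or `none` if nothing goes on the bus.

bus = BusRdX,Flush

1. P0: load  L0  bus=[BusRd]  L0: P0=E P1=I  mem[L0]=20
2. P1: store L5 := 28  bus=[BusRdX]  L5: P0=I P1=M  mem[L5]=20
3. P1: store L6 := 3  bus=[BusRdX]  L6: P0=I P1=M  mem[L6]=50
4. P1: store L2 := 98  bus=[BusRdX]  L2: P0=I P1=M  mem[L2]=80
5. P0: load  L0  bus=[-]  L0: P0=E P1=I  mem[L0]=20
6. P1: load  L6  bus=[-]  L6: P0=I P1=M  mem[L6]=50
7. P0: load  L1  bus=[BusRd]  L1: P0=E P1=I  mem[L1]=0
8. P0: store L2 := 74  bus=[BusRdX,Flush]  L2: P0=M P1=I  mem[L2]=98
9. P0: store L5 := 15  bus=[BusRdX,Flush]  L5: P0=M P1=I  mem[L5]=28
10. P1: load  L4  bus=[BusRd]  L4: P0=I P1=E  mem[L4]=50
11. P1: load  L3  bus=[BusRd]  L3: P0=I P1=E  mem[L3]=50
12. P1: store L2 := 35  bus=[BusRdX,Flush]  L2: P0=I P1=M  mem[L2]=74
13. P0: store L4 := 11  bus=[BusRdX]  L4: P0=M P1=I  mem[L4]=50
14. P0: load  L2  bus=[BusRd]  L2: P0=S P1=O  mem[L2]=74
15. P0: store L0 := 3  bus=[-]  L0: P0=M P1=I  mem[L0]=20
16. P0: load  L6  bus=[BusRd]  L6: P0=S P1=O  mem[L6]=50
17. P1: load  L4  bus=[BusRd]  L4: P0=O P1=S  mem[L4]=50
18. P0: store L1 := 83  bus=[-]  L1: P0=M P1=I  mem[L1]=0
19. P1: load  L1  bus=[BusRd]  L1: P0=O P1=S  mem[L1]=0
20. P0: store L2 := 43  bus=[BusUpgr,Flush]  L2: P0=M P1=I  mem[L2]=35
21. P1: store L2 := 67  bus=[BusRdX,Flush]  L2: P0=I P1=M  mem[L2]=43
22. P1: store L5 := 7  bus=[BusRdX,Flush]  L5: P0=I P1=M  mem[L5]=15
23. P1: store L5 := 64  bus=[-]  L5: P0=I P1=M  mem[L5]=15
24. P1: store L3 := 88  bus=[-]  L3: P0=I P1=M  mem[L3]=50
25. P1: load  L0  bus=[BusRd]  L0: P0=O P1=S  mem[L0]=20
26. P1: load  L1  bus=[-]  L1: P0=O P1=S  mem[L1]=0
27. P0: store L3 := 9  bus=[BusRdX,Flush]  L3: P0=M P1=I  mem[L3]=88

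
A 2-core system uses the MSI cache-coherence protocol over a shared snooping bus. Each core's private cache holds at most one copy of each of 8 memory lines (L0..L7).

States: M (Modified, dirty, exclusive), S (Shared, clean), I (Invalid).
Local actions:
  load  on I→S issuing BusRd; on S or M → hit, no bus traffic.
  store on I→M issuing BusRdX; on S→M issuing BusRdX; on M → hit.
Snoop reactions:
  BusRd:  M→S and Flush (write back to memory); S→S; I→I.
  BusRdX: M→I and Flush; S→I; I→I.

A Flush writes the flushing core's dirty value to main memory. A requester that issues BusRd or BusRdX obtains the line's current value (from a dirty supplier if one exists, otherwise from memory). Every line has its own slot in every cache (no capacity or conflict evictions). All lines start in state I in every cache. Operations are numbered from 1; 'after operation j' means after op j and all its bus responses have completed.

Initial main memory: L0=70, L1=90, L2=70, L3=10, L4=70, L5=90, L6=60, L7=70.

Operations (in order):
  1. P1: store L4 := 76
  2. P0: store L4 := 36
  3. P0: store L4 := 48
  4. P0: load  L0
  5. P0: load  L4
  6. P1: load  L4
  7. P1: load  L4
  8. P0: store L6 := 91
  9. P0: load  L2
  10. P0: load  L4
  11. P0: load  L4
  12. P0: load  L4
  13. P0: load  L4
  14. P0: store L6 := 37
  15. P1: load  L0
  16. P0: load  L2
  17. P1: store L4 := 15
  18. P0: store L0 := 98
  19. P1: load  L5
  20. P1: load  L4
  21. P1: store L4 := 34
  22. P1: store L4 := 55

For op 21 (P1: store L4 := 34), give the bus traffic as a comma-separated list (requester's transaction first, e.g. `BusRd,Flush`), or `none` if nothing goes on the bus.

  op1 P1: store L4 := 76 → I/M on L4; bus BusRdX; mem=70
  op2 P0: store L4 := 36 → M/I on L4; bus BusRdX Flush; mem=76
  op3 P0: store L4 := 48 → M/I on L4; bus (none); mem=76
  op4 P0: load  L0 → S/I on L0; bus BusRd; mem=70
  op5 P0: load  L4 → M/I on L4; bus (none); mem=76
  op6 P1: load  L4 → S/S on L4; bus BusRd Flush; mem=48
  op7 P1: load  L4 → S/S on L4; bus (none); mem=48
  op8 P0: store L6 := 91 → M/I on L6; bus BusRdX; mem=60
  op9 P0: load  L2 → S/I on L2; bus BusRd; mem=70
  op10 P0: load  L4 → S/S on L4; bus (none); mem=48
  op11 P0: load  L4 → S/S on L4; bus (none); mem=48
  op12 P0: load  L4 → S/S on L4; bus (none); mem=48
  op13 P0: load  L4 → S/S on L4; bus (none); mem=48
  op14 P0: store L6 := 37 → M/I on L6; bus (none); mem=60
  op15 P1: load  L0 → S/S on L0; bus BusRd; mem=70
  op16 P0: load  L2 → S/I on L2; bus (none); mem=70
  op17 P1: store L4 := 15 → I/M on L4; bus BusRdX; mem=48
  op18 P0: store L0 := 98 → M/I on L0; bus BusRdX; mem=70
  op19 P1: load  L5 → I/S on L5; bus BusRd; mem=90
  op20 P1: load  L4 → I/M on L4; bus (none); mem=48
  op21 P1: store L4 := 34 → I/M on L4; bus (none); mem=48
  op22 P1: store L4 := 55 → I/M on L4; bus (none); mem=48

bus = none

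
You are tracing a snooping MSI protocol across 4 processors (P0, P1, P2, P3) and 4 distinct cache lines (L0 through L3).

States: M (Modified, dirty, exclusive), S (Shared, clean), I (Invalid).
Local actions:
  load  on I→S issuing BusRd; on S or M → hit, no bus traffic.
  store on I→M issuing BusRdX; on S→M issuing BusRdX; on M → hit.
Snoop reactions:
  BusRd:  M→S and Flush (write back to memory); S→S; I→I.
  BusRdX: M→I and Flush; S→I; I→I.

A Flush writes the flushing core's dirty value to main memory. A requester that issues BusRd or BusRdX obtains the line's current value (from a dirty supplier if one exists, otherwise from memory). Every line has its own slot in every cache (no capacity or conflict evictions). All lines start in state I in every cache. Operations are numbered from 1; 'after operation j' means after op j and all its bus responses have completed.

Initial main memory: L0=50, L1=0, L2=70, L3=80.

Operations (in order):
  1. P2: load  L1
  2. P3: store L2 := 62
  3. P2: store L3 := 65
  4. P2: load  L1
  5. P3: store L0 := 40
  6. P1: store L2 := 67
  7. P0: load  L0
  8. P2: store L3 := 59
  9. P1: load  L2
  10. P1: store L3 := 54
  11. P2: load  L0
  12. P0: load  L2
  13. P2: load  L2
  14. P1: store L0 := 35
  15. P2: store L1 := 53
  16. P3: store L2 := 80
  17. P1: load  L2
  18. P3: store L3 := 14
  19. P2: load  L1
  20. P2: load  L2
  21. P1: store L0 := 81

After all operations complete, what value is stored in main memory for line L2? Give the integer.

memory[L2] = 80

1. P2: load  L1  bus=[BusRd]  L1: P0=I P1=I P2=S P3=I  mem[L1]=0
2. P3: store L2 := 62  bus=[BusRdX]  L2: P0=I P1=I P2=I P3=M  mem[L2]=70
3. P2: store L3 := 65  bus=[BusRdX]  L3: P0=I P1=I P2=M P3=I  mem[L3]=80
4. P2: load  L1  bus=[-]  L1: P0=I P1=I P2=S P3=I  mem[L1]=0
5. P3: store L0 := 40  bus=[BusRdX]  L0: P0=I P1=I P2=I P3=M  mem[L0]=50
6. P1: store L2 := 67  bus=[BusRdX,Flush]  L2: P0=I P1=M P2=I P3=I  mem[L2]=62
7. P0: load  L0  bus=[BusRd,Flush]  L0: P0=S P1=I P2=I P3=S  mem[L0]=40
8. P2: store L3 := 59  bus=[-]  L3: P0=I P1=I P2=M P3=I  mem[L3]=80
9. P1: load  L2  bus=[-]  L2: P0=I P1=M P2=I P3=I  mem[L2]=62
10. P1: store L3 := 54  bus=[BusRdX,Flush]  L3: P0=I P1=M P2=I P3=I  mem[L3]=59
11. P2: load  L0  bus=[BusRd]  L0: P0=S P1=I P2=S P3=S  mem[L0]=40
12. P0: load  L2  bus=[BusRd,Flush]  L2: P0=S P1=S P2=I P3=I  mem[L2]=67
13. P2: load  L2  bus=[BusRd]  L2: P0=S P1=S P2=S P3=I  mem[L2]=67
14. P1: store L0 := 35  bus=[BusRdX]  L0: P0=I P1=M P2=I P3=I  mem[L0]=40
15. P2: store L1 := 53  bus=[BusRdX]  L1: P0=I P1=I P2=M P3=I  mem[L1]=0
16. P3: store L2 := 80  bus=[BusRdX]  L2: P0=I P1=I P2=I P3=M  mem[L2]=67
17. P1: load  L2  bus=[BusRd,Flush]  L2: P0=I P1=S P2=I P3=S  mem[L2]=80
18. P3: store L3 := 14  bus=[BusRdX,Flush]  L3: P0=I P1=I P2=I P3=M  mem[L3]=54
19. P2: load  L1  bus=[-]  L1: P0=I P1=I P2=M P3=I  mem[L1]=0
20. P2: load  L2  bus=[BusRd]  L2: P0=I P1=S P2=S P3=S  mem[L2]=80
21. P1: store L0 := 81  bus=[-]  L0: P0=I P1=M P2=I P3=I  mem[L0]=40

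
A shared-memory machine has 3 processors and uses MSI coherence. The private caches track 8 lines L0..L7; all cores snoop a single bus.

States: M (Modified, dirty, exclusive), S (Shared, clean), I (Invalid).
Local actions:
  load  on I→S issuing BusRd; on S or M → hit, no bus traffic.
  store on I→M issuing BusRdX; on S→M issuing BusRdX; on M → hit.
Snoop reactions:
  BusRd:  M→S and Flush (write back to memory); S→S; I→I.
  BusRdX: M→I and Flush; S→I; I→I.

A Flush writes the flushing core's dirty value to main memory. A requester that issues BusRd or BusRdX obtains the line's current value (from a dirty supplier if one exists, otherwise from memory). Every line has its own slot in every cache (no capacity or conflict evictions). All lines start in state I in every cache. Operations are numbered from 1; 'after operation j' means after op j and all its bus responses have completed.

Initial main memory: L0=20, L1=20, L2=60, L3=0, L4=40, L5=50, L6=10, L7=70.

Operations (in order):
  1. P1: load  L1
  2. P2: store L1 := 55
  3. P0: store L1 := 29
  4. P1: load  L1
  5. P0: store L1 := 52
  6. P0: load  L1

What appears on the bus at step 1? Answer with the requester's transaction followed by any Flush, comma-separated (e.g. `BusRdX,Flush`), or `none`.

  op1 P1: load  L1 → I/S/I on L1; bus BusRd; mem=20
  op2 P2: store L1 := 55 → I/I/M on L1; bus BusRdX; mem=20
  op3 P0: store L1 := 29 → M/I/I on L1; bus BusRdX Flush; mem=55
  op4 P1: load  L1 → S/S/I on L1; bus BusRd Flush; mem=29
  op5 P0: store L1 := 52 → M/I/I on L1; bus BusRdX; mem=29
  op6 P0: load  L1 → M/I/I on L1; bus (none); mem=29

bus = BusRd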